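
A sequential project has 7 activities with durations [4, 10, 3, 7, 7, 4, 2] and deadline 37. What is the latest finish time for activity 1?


LF(activity 1) = deadline - sum of successor durations
Successors: activities 2 through 7 with durations [10, 3, 7, 7, 4, 2]
Sum of successor durations = 33
LF = 37 - 33 = 4

4


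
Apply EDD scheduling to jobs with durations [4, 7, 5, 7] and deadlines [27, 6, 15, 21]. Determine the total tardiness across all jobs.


Sort by due date (EDD order): [(7, 6), (5, 15), (7, 21), (4, 27)]
Compute completion times and tardiness:
  Job 1: p=7, d=6, C=7, tardiness=max(0,7-6)=1
  Job 2: p=5, d=15, C=12, tardiness=max(0,12-15)=0
  Job 3: p=7, d=21, C=19, tardiness=max(0,19-21)=0
  Job 4: p=4, d=27, C=23, tardiness=max(0,23-27)=0
Total tardiness = 1

1


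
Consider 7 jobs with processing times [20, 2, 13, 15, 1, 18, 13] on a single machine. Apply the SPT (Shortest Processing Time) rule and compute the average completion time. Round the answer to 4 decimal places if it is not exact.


Sort jobs by processing time (SPT order): [1, 2, 13, 13, 15, 18, 20]
Compute completion times sequentially:
  Job 1: processing = 1, completes at 1
  Job 2: processing = 2, completes at 3
  Job 3: processing = 13, completes at 16
  Job 4: processing = 13, completes at 29
  Job 5: processing = 15, completes at 44
  Job 6: processing = 18, completes at 62
  Job 7: processing = 20, completes at 82
Sum of completion times = 237
Average completion time = 237/7 = 33.8571

33.8571


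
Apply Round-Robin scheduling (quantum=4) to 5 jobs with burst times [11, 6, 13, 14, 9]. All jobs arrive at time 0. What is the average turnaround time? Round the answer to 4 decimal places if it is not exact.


Time quantum = 4
Execution trace:
  J1 runs 4 units, time = 4
  J2 runs 4 units, time = 8
  J3 runs 4 units, time = 12
  J4 runs 4 units, time = 16
  J5 runs 4 units, time = 20
  J1 runs 4 units, time = 24
  J2 runs 2 units, time = 26
  J3 runs 4 units, time = 30
  J4 runs 4 units, time = 34
  J5 runs 4 units, time = 38
  J1 runs 3 units, time = 41
  J3 runs 4 units, time = 45
  J4 runs 4 units, time = 49
  J5 runs 1 units, time = 50
  J3 runs 1 units, time = 51
  J4 runs 2 units, time = 53
Finish times: [41, 26, 51, 53, 50]
Average turnaround = 221/5 = 44.2

44.2


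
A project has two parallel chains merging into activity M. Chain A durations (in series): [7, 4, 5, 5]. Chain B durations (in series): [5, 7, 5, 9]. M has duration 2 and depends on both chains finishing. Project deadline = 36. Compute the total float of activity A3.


Forward pass: ES(A3) = sum of predecessors on chain A = 11
EF = ES + duration = 11 + 5 = 16
Backward pass: LF(M) = deadline = 36; LS(M) = 36 - 2 = 34
LF(A3) = LS(M) - sum(successors on chain A) = 34 - 5 = 29
LS = LF - duration = 29 - 5 = 24
Total float = LS - ES = 24 - 11 = 13

13


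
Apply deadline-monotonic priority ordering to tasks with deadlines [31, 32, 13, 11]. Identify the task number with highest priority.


Sort tasks by relative deadline (ascending):
  Task 4: deadline = 11
  Task 3: deadline = 13
  Task 1: deadline = 31
  Task 2: deadline = 32
Priority order (highest first): [4, 3, 1, 2]
Highest priority task = 4

4


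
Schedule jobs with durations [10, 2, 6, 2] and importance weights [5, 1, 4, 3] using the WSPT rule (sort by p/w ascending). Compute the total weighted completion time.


Compute p/w ratios and sort ascending (WSPT): [(2, 3), (6, 4), (10, 5), (2, 1)]
Compute weighted completion times:
  Job (p=2,w=3): C=2, w*C=3*2=6
  Job (p=6,w=4): C=8, w*C=4*8=32
  Job (p=10,w=5): C=18, w*C=5*18=90
  Job (p=2,w=1): C=20, w*C=1*20=20
Total weighted completion time = 148

148


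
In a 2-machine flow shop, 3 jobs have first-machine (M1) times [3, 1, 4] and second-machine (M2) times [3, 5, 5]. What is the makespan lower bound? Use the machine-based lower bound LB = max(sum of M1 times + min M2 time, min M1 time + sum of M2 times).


LB1 = sum(M1 times) + min(M2 times) = 8 + 3 = 11
LB2 = min(M1 times) + sum(M2 times) = 1 + 13 = 14
Lower bound = max(LB1, LB2) = max(11, 14) = 14

14


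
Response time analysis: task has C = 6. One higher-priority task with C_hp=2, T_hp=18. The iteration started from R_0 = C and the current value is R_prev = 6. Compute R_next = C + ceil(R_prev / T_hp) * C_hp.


R_next = C + ceil(R_prev / T_hp) * C_hp
ceil(6 / 18) = ceil(0.3333) = 1
Interference = 1 * 2 = 2
R_next = 6 + 2 = 8

8


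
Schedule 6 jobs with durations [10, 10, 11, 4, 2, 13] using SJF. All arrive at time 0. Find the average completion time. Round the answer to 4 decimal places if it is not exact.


SJF order (ascending): [2, 4, 10, 10, 11, 13]
Completion times:
  Job 1: burst=2, C=2
  Job 2: burst=4, C=6
  Job 3: burst=10, C=16
  Job 4: burst=10, C=26
  Job 5: burst=11, C=37
  Job 6: burst=13, C=50
Average completion = 137/6 = 22.8333

22.8333


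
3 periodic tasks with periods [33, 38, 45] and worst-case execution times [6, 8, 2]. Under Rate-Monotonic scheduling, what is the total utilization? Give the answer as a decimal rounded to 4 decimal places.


Compute individual utilizations (exact fractions):
  Task 1: C/T = 6/33 = 2/11 (approx. 0.1818)
  Task 2: C/T = 8/38 = 4/19 (approx. 0.2105)
  Task 3: C/T = 2/45 (approx. 0.0444)
Total utilization U = 2/11 + 4/19 + 2/45 = 4108/9405
Rounded to 4 decimal places: U = 0.4368
RM (Liu & Layland) bound for 3 tasks = 0.779763; compare with U = 4108/9405 (approx. 0.436789)
U <= bound, so schedulable by RM sufficient condition.

0.4368


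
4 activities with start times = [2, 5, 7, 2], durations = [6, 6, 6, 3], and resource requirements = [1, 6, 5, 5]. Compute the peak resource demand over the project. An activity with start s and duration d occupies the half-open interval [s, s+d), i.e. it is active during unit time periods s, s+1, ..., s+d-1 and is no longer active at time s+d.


Each activity i is active on [start_i, start_i + duration_i).
Compute total resource usage per time slot:
  t=0: active resources = [], total = 0
  t=1: active resources = [], total = 0
  t=2: active resources = [1, 5], total = 6
  t=3: active resources = [1, 5], total = 6
  t=4: active resources = [1, 5], total = 6
  t=5: active resources = [1, 6], total = 7
  t=6: active resources = [1, 6], total = 7
  t=7: active resources = [1, 6, 5], total = 12
  t=8: active resources = [6, 5], total = 11
  t=9: active resources = [6, 5], total = 11
  t=10: active resources = [6, 5], total = 11
  t=11: active resources = [5], total = 5
  t=12: active resources = [5], total = 5
Peak resource demand = 12

12


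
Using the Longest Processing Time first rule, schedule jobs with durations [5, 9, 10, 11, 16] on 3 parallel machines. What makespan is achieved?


Sort jobs in decreasing order (LPT): [16, 11, 10, 9, 5]
Assign each job to the least loaded machine:
  Machine 1: jobs [16], load = 16
  Machine 2: jobs [11, 5], load = 16
  Machine 3: jobs [10, 9], load = 19
Makespan = max load = 19

19


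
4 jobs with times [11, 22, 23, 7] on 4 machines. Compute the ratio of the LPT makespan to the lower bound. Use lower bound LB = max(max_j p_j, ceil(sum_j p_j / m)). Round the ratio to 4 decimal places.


LPT order: [23, 22, 11, 7]
Machine loads after assignment: [23, 22, 11, 7]
LPT makespan = 23
Lower bound = max(max_job, ceil(total/4)) = max(23, 16) = 23
Ratio = 23 / 23 = 1.0

1.0


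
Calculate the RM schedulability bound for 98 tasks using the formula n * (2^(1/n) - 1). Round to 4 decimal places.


Compute 2^(1/98) = 1.0070980027
Subtract 1: 1.0070980027 - 1 = 0.0070980027
Multiply by n: 98 * 0.0070980027 = 0.6956042646
Round to 4 dp: 0.6956

0.6956


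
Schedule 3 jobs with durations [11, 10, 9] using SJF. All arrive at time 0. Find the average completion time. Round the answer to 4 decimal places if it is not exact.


SJF order (ascending): [9, 10, 11]
Completion times:
  Job 1: burst=9, C=9
  Job 2: burst=10, C=19
  Job 3: burst=11, C=30
Average completion = 58/3 = 19.3333

19.3333


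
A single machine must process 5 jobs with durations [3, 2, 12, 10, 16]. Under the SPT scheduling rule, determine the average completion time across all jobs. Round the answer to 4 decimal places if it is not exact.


Sort jobs by processing time (SPT order): [2, 3, 10, 12, 16]
Compute completion times sequentially:
  Job 1: processing = 2, completes at 2
  Job 2: processing = 3, completes at 5
  Job 3: processing = 10, completes at 15
  Job 4: processing = 12, completes at 27
  Job 5: processing = 16, completes at 43
Sum of completion times = 92
Average completion time = 92/5 = 18.4

18.4


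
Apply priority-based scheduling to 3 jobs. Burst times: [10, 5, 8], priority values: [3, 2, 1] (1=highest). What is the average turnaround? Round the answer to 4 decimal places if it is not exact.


Sort by priority (ascending = highest first):
Order: [(1, 8), (2, 5), (3, 10)]
Completion times:
  Priority 1, burst=8, C=8
  Priority 2, burst=5, C=13
  Priority 3, burst=10, C=23
Average turnaround = 44/3 = 14.6667

14.6667


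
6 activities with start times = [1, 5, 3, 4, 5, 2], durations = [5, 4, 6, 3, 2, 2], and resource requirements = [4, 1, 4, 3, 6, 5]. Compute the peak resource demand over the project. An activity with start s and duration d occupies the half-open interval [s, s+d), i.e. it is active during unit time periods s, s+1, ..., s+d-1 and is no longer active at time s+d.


Each activity i is active on [start_i, start_i + duration_i).
Compute total resource usage per time slot:
  t=0: active resources = [], total = 0
  t=1: active resources = [4], total = 4
  t=2: active resources = [4, 5], total = 9
  t=3: active resources = [4, 4, 5], total = 13
  t=4: active resources = [4, 4, 3], total = 11
  t=5: active resources = [4, 1, 4, 3, 6], total = 18
  t=6: active resources = [1, 4, 3, 6], total = 14
  t=7: active resources = [1, 4], total = 5
  t=8: active resources = [1, 4], total = 5
Peak resource demand = 18

18


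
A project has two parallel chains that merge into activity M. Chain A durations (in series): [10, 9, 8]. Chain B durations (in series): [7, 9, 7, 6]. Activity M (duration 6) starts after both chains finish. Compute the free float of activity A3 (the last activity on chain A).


ES(A3) = sum of predecessors on chain A = 19
EF(A3) = ES + duration = 19 + 8 = 27
Successor of A3 is M. ES(M) = max(sum(A), sum(B)) = max(27, 29) = 29
Free float = ES(successor) - EF(current) = 29 - 27 = 2

2


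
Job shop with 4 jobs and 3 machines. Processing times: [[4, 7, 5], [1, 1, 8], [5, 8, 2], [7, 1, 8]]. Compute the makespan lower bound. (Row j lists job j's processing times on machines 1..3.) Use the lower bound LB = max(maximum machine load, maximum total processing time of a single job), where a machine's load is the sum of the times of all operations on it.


Machine loads:
  Machine 1: 4 + 1 + 5 + 7 = 17
  Machine 2: 7 + 1 + 8 + 1 = 17
  Machine 3: 5 + 8 + 2 + 8 = 23
Max machine load = 23
Job totals:
  Job 1: 16
  Job 2: 10
  Job 3: 15
  Job 4: 16
Max job total = 16
Lower bound = max(23, 16) = 23

23


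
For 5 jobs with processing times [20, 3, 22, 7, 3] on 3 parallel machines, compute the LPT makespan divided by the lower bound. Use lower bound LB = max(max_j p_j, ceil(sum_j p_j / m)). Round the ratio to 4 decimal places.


LPT order: [22, 20, 7, 3, 3]
Machine loads after assignment: [22, 20, 13]
LPT makespan = 22
Lower bound = max(max_job, ceil(total/3)) = max(22, 19) = 22
Ratio = 22 / 22 = 1.0

1.0


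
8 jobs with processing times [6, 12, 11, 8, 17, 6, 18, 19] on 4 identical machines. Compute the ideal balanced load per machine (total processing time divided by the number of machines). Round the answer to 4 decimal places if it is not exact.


Total processing time = 6 + 12 + 11 + 8 + 17 + 6 + 18 + 19 = 97
Number of machines = 4
Ideal balanced load = 97 / 4 = 24.25

24.25


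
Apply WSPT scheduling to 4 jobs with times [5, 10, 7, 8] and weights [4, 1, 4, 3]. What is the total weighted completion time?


Compute p/w ratios and sort ascending (WSPT): [(5, 4), (7, 4), (8, 3), (10, 1)]
Compute weighted completion times:
  Job (p=5,w=4): C=5, w*C=4*5=20
  Job (p=7,w=4): C=12, w*C=4*12=48
  Job (p=8,w=3): C=20, w*C=3*20=60
  Job (p=10,w=1): C=30, w*C=1*30=30
Total weighted completion time = 158

158


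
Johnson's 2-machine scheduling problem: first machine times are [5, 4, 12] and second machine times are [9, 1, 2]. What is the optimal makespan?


Apply Johnson's rule:
  Group 1 (a <= b): [(1, 5, 9)]
  Group 2 (a > b): [(3, 12, 2), (2, 4, 1)]
Optimal job order: [1, 3, 2]
Schedule:
  Job 1: M1 done at 5, M2 done at 14
  Job 3: M1 done at 17, M2 done at 19
  Job 2: M1 done at 21, M2 done at 22
Makespan = 22

22


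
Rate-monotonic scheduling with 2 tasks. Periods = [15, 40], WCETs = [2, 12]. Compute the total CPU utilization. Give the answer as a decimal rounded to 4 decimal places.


Compute individual utilizations (exact fractions):
  Task 1: C/T = 2/15 (approx. 0.1333)
  Task 2: C/T = 12/40 = 3/10 (approx. 0.3)
Total utilization U = 2/15 + 3/10 = 13/30
Rounded to 4 decimal places: U = 0.4333
RM (Liu & Layland) bound for 2 tasks = 0.828427; compare with U = 13/30 (approx. 0.433333)
U <= bound, so schedulable by RM sufficient condition.

0.4333


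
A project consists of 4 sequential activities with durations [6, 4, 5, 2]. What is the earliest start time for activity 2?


Activity 2 starts after activities 1 through 1 complete.
Predecessor durations: [6]
ES = 6 = 6

6


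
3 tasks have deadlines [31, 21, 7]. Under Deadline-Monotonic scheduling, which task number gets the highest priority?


Sort tasks by relative deadline (ascending):
  Task 3: deadline = 7
  Task 2: deadline = 21
  Task 1: deadline = 31
Priority order (highest first): [3, 2, 1]
Highest priority task = 3

3


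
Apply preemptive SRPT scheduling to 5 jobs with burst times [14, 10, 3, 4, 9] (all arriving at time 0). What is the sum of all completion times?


Since all jobs arrive at t=0, SRPT equals SPT ordering.
SPT order: [3, 4, 9, 10, 14]
Completion times:
  Job 1: p=3, C=3
  Job 2: p=4, C=7
  Job 3: p=9, C=16
  Job 4: p=10, C=26
  Job 5: p=14, C=40
Total completion time = 3 + 7 + 16 + 26 + 40 = 92

92


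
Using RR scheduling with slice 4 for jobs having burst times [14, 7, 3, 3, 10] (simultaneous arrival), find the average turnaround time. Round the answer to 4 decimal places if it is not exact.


Time quantum = 4
Execution trace:
  J1 runs 4 units, time = 4
  J2 runs 4 units, time = 8
  J3 runs 3 units, time = 11
  J4 runs 3 units, time = 14
  J5 runs 4 units, time = 18
  J1 runs 4 units, time = 22
  J2 runs 3 units, time = 25
  J5 runs 4 units, time = 29
  J1 runs 4 units, time = 33
  J5 runs 2 units, time = 35
  J1 runs 2 units, time = 37
Finish times: [37, 25, 11, 14, 35]
Average turnaround = 122/5 = 24.4

24.4


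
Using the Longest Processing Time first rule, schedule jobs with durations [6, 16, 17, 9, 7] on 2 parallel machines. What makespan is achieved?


Sort jobs in decreasing order (LPT): [17, 16, 9, 7, 6]
Assign each job to the least loaded machine:
  Machine 1: jobs [17, 7, 6], load = 30
  Machine 2: jobs [16, 9], load = 25
Makespan = max load = 30

30


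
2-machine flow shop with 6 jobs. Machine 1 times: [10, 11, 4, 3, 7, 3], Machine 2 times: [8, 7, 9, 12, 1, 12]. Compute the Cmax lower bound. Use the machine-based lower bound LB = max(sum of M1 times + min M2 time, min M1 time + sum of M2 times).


LB1 = sum(M1 times) + min(M2 times) = 38 + 1 = 39
LB2 = min(M1 times) + sum(M2 times) = 3 + 49 = 52
Lower bound = max(LB1, LB2) = max(39, 52) = 52

52


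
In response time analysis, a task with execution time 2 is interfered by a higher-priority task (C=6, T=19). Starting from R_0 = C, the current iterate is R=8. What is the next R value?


R_next = C + ceil(R_prev / T_hp) * C_hp
ceil(8 / 19) = ceil(0.4211) = 1
Interference = 1 * 6 = 6
R_next = 2 + 6 = 8
R_next = R_prev, so the iteration has converged (response time = 8).

8


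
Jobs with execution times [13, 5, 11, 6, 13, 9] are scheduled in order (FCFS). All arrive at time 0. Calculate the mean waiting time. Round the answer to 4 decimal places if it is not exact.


FCFS order (as given): [13, 5, 11, 6, 13, 9]
Waiting times:
  Job 1: wait = 0
  Job 2: wait = 13
  Job 3: wait = 18
  Job 4: wait = 29
  Job 5: wait = 35
  Job 6: wait = 48
Sum of waiting times = 143
Average waiting time = 143/6 = 23.8333

23.8333


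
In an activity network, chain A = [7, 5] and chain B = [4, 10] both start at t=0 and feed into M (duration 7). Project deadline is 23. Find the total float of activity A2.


Forward pass: ES(A2) = sum of predecessors on chain A = 7
EF = ES + duration = 7 + 5 = 12
Backward pass: LF(M) = deadline = 23; LS(M) = 23 - 7 = 16
LF(A2) = LS(M) - sum(successors on chain A) = 16 - 0 = 16
LS = LF - duration = 16 - 5 = 11
Total float = LS - ES = 11 - 7 = 4

4


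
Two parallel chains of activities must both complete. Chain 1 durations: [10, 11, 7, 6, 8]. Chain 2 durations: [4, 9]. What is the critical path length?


Path A total = 10 + 11 + 7 + 6 + 8 = 42
Path B total = 4 + 9 = 13
Critical path = longest path = max(42, 13) = 42

42


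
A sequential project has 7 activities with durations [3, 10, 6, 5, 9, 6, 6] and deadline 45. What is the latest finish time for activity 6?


LF(activity 6) = deadline - sum of successor durations
Successors: activities 7 through 7 with durations [6]
Sum of successor durations = 6
LF = 45 - 6 = 39

39


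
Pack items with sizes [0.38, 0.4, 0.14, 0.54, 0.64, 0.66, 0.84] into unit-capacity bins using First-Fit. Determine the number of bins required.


Place items sequentially using First-Fit:
  Item 0.38 -> new Bin 1
  Item 0.4 -> Bin 1 (now 0.78)
  Item 0.14 -> Bin 1 (now 0.92)
  Item 0.54 -> new Bin 2
  Item 0.64 -> new Bin 3
  Item 0.66 -> new Bin 4
  Item 0.84 -> new Bin 5
Total bins used = 5

5


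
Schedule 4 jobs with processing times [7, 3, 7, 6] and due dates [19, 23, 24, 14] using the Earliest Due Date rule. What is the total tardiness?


Sort by due date (EDD order): [(6, 14), (7, 19), (3, 23), (7, 24)]
Compute completion times and tardiness:
  Job 1: p=6, d=14, C=6, tardiness=max(0,6-14)=0
  Job 2: p=7, d=19, C=13, tardiness=max(0,13-19)=0
  Job 3: p=3, d=23, C=16, tardiness=max(0,16-23)=0
  Job 4: p=7, d=24, C=23, tardiness=max(0,23-24)=0
Total tardiness = 0

0


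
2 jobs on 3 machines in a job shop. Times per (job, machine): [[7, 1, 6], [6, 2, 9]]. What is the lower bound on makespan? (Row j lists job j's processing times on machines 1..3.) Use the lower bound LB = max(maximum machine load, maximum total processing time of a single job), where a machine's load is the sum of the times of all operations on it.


Machine loads:
  Machine 1: 7 + 6 = 13
  Machine 2: 1 + 2 = 3
  Machine 3: 6 + 9 = 15
Max machine load = 15
Job totals:
  Job 1: 14
  Job 2: 17
Max job total = 17
Lower bound = max(15, 17) = 17

17


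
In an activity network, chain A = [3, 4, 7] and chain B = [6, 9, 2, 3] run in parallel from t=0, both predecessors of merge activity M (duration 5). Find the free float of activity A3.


ES(A3) = sum of predecessors on chain A = 7
EF(A3) = ES + duration = 7 + 7 = 14
Successor of A3 is M. ES(M) = max(sum(A), sum(B)) = max(14, 20) = 20
Free float = ES(successor) - EF(current) = 20 - 14 = 6

6


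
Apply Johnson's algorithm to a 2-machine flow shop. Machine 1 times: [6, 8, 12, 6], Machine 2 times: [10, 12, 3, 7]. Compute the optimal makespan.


Apply Johnson's rule:
  Group 1 (a <= b): [(1, 6, 10), (4, 6, 7), (2, 8, 12)]
  Group 2 (a > b): [(3, 12, 3)]
Optimal job order: [1, 4, 2, 3]
Schedule:
  Job 1: M1 done at 6, M2 done at 16
  Job 4: M1 done at 12, M2 done at 23
  Job 2: M1 done at 20, M2 done at 35
  Job 3: M1 done at 32, M2 done at 38
Makespan = 38

38


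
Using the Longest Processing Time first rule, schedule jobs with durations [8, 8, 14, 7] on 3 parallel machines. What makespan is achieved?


Sort jobs in decreasing order (LPT): [14, 8, 8, 7]
Assign each job to the least loaded machine:
  Machine 1: jobs [14], load = 14
  Machine 2: jobs [8, 7], load = 15
  Machine 3: jobs [8], load = 8
Makespan = max load = 15

15


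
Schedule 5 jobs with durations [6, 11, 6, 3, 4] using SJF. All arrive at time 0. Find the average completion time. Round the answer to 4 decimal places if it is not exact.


SJF order (ascending): [3, 4, 6, 6, 11]
Completion times:
  Job 1: burst=3, C=3
  Job 2: burst=4, C=7
  Job 3: burst=6, C=13
  Job 4: burst=6, C=19
  Job 5: burst=11, C=30
Average completion = 72/5 = 14.4

14.4


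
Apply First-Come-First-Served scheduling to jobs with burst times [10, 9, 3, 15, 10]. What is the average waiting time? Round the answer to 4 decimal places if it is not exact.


FCFS order (as given): [10, 9, 3, 15, 10]
Waiting times:
  Job 1: wait = 0
  Job 2: wait = 10
  Job 3: wait = 19
  Job 4: wait = 22
  Job 5: wait = 37
Sum of waiting times = 88
Average waiting time = 88/5 = 17.6

17.6


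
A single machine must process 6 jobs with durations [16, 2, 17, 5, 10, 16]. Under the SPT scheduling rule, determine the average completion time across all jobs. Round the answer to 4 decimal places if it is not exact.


Sort jobs by processing time (SPT order): [2, 5, 10, 16, 16, 17]
Compute completion times sequentially:
  Job 1: processing = 2, completes at 2
  Job 2: processing = 5, completes at 7
  Job 3: processing = 10, completes at 17
  Job 4: processing = 16, completes at 33
  Job 5: processing = 16, completes at 49
  Job 6: processing = 17, completes at 66
Sum of completion times = 174
Average completion time = 174/6 = 29.0

29.0


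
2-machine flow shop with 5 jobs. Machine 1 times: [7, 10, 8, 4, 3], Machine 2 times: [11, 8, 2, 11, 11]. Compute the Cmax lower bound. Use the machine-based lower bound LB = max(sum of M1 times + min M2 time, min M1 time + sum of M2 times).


LB1 = sum(M1 times) + min(M2 times) = 32 + 2 = 34
LB2 = min(M1 times) + sum(M2 times) = 3 + 43 = 46
Lower bound = max(LB1, LB2) = max(34, 46) = 46

46


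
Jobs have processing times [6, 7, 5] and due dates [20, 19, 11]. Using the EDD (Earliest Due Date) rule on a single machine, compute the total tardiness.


Sort by due date (EDD order): [(5, 11), (7, 19), (6, 20)]
Compute completion times and tardiness:
  Job 1: p=5, d=11, C=5, tardiness=max(0,5-11)=0
  Job 2: p=7, d=19, C=12, tardiness=max(0,12-19)=0
  Job 3: p=6, d=20, C=18, tardiness=max(0,18-20)=0
Total tardiness = 0

0


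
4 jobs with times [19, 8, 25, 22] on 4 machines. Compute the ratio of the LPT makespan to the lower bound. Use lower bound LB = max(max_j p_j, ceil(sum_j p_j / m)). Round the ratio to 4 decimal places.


LPT order: [25, 22, 19, 8]
Machine loads after assignment: [25, 22, 19, 8]
LPT makespan = 25
Lower bound = max(max_job, ceil(total/4)) = max(25, 19) = 25
Ratio = 25 / 25 = 1.0

1.0


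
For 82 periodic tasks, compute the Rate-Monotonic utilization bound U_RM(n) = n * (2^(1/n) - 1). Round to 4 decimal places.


Compute 2^(1/82) = 1.0084888420
Subtract 1: 1.0084888420 - 1 = 0.0084888420
Multiply by n: 82 * 0.0084888420 = 0.6960850440
Round to 4 dp: 0.6961

0.6961


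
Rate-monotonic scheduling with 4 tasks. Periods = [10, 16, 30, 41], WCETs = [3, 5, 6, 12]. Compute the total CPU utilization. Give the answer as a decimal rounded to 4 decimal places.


Compute individual utilizations (exact fractions):
  Task 1: C/T = 3/10 (approx. 0.3)
  Task 2: C/T = 5/16 (approx. 0.3125)
  Task 3: C/T = 6/30 = 1/5 (approx. 0.2)
  Task 4: C/T = 12/41 (approx. 0.2927)
Total utilization U = 3/10 + 5/16 + 1/5 + 12/41 = 725/656
Rounded to 4 decimal places: U = 1.1052
RM (Liu & Layland) bound for 4 tasks = 0.756828; compare with U = 725/656 (approx. 1.105183)
U > 1, so the task set is not schedulable (processor overloaded).

1.1052


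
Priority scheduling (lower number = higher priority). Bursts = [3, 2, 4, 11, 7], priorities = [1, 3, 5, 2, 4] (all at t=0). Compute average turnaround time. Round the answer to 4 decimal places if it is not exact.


Sort by priority (ascending = highest first):
Order: [(1, 3), (2, 11), (3, 2), (4, 7), (5, 4)]
Completion times:
  Priority 1, burst=3, C=3
  Priority 2, burst=11, C=14
  Priority 3, burst=2, C=16
  Priority 4, burst=7, C=23
  Priority 5, burst=4, C=27
Average turnaround = 83/5 = 16.6

16.6


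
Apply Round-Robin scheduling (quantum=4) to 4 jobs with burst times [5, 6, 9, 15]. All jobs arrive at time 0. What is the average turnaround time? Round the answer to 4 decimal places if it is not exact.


Time quantum = 4
Execution trace:
  J1 runs 4 units, time = 4
  J2 runs 4 units, time = 8
  J3 runs 4 units, time = 12
  J4 runs 4 units, time = 16
  J1 runs 1 units, time = 17
  J2 runs 2 units, time = 19
  J3 runs 4 units, time = 23
  J4 runs 4 units, time = 27
  J3 runs 1 units, time = 28
  J4 runs 4 units, time = 32
  J4 runs 3 units, time = 35
Finish times: [17, 19, 28, 35]
Average turnaround = 99/4 = 24.75

24.75


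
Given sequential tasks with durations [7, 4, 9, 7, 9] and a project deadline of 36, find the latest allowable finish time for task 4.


LF(activity 4) = deadline - sum of successor durations
Successors: activities 5 through 5 with durations [9]
Sum of successor durations = 9
LF = 36 - 9 = 27

27


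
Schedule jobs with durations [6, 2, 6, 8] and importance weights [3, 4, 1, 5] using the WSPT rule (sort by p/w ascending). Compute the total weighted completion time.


Compute p/w ratios and sort ascending (WSPT): [(2, 4), (8, 5), (6, 3), (6, 1)]
Compute weighted completion times:
  Job (p=2,w=4): C=2, w*C=4*2=8
  Job (p=8,w=5): C=10, w*C=5*10=50
  Job (p=6,w=3): C=16, w*C=3*16=48
  Job (p=6,w=1): C=22, w*C=1*22=22
Total weighted completion time = 128

128


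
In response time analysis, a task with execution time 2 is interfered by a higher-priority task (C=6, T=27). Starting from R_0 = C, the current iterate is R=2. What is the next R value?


R_next = C + ceil(R_prev / T_hp) * C_hp
ceil(2 / 27) = ceil(0.0741) = 1
Interference = 1 * 6 = 6
R_next = 2 + 6 = 8

8


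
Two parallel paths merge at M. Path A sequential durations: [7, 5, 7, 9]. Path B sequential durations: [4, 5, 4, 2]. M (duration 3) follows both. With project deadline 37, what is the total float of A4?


Forward pass: ES(A4) = sum of predecessors on chain A = 19
EF = ES + duration = 19 + 9 = 28
Backward pass: LF(M) = deadline = 37; LS(M) = 37 - 3 = 34
LF(A4) = LS(M) - sum(successors on chain A) = 34 - 0 = 34
LS = LF - duration = 34 - 9 = 25
Total float = LS - ES = 25 - 19 = 6

6


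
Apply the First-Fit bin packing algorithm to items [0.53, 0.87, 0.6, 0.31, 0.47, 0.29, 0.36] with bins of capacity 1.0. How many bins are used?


Place items sequentially using First-Fit:
  Item 0.53 -> new Bin 1
  Item 0.87 -> new Bin 2
  Item 0.6 -> new Bin 3
  Item 0.31 -> Bin 1 (now 0.84)
  Item 0.47 -> new Bin 4
  Item 0.29 -> Bin 3 (now 0.89)
  Item 0.36 -> Bin 4 (now 0.83)
Total bins used = 4

4


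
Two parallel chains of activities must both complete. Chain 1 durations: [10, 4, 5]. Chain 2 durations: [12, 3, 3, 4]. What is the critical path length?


Path A total = 10 + 4 + 5 = 19
Path B total = 12 + 3 + 3 + 4 = 22
Critical path = longest path = max(19, 22) = 22

22


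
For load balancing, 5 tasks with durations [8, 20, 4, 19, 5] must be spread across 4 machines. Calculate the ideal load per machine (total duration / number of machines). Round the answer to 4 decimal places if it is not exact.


Total processing time = 8 + 20 + 4 + 19 + 5 = 56
Number of machines = 4
Ideal balanced load = 56 / 4 = 14.0

14.0


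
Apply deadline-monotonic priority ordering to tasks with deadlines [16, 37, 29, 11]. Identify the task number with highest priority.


Sort tasks by relative deadline (ascending):
  Task 4: deadline = 11
  Task 1: deadline = 16
  Task 3: deadline = 29
  Task 2: deadline = 37
Priority order (highest first): [4, 1, 3, 2]
Highest priority task = 4

4


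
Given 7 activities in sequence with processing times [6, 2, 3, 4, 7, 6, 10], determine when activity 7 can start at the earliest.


Activity 7 starts after activities 1 through 6 complete.
Predecessor durations: [6, 2, 3, 4, 7, 6]
ES = 6 + 2 + 3 + 4 + 7 + 6 = 28

28


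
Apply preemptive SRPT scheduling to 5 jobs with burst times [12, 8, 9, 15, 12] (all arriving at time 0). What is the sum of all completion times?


Since all jobs arrive at t=0, SRPT equals SPT ordering.
SPT order: [8, 9, 12, 12, 15]
Completion times:
  Job 1: p=8, C=8
  Job 2: p=9, C=17
  Job 3: p=12, C=29
  Job 4: p=12, C=41
  Job 5: p=15, C=56
Total completion time = 8 + 17 + 29 + 41 + 56 = 151

151


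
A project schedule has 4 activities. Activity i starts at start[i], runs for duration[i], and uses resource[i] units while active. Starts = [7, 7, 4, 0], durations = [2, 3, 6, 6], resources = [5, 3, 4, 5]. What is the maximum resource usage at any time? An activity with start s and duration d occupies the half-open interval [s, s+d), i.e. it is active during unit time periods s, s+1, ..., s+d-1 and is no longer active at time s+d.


Each activity i is active on [start_i, start_i + duration_i).
Compute total resource usage per time slot:
  t=0: active resources = [5], total = 5
  t=1: active resources = [5], total = 5
  t=2: active resources = [5], total = 5
  t=3: active resources = [5], total = 5
  t=4: active resources = [4, 5], total = 9
  t=5: active resources = [4, 5], total = 9
  t=6: active resources = [4], total = 4
  t=7: active resources = [5, 3, 4], total = 12
  t=8: active resources = [5, 3, 4], total = 12
  t=9: active resources = [3, 4], total = 7
Peak resource demand = 12

12


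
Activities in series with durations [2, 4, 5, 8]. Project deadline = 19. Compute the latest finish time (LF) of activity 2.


LF(activity 2) = deadline - sum of successor durations
Successors: activities 3 through 4 with durations [5, 8]
Sum of successor durations = 13
LF = 19 - 13 = 6

6


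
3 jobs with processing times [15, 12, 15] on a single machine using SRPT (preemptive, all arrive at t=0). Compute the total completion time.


Since all jobs arrive at t=0, SRPT equals SPT ordering.
SPT order: [12, 15, 15]
Completion times:
  Job 1: p=12, C=12
  Job 2: p=15, C=27
  Job 3: p=15, C=42
Total completion time = 12 + 27 + 42 = 81

81


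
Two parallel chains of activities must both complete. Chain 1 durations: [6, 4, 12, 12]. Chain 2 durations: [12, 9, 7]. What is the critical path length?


Path A total = 6 + 4 + 12 + 12 = 34
Path B total = 12 + 9 + 7 = 28
Critical path = longest path = max(34, 28) = 34

34


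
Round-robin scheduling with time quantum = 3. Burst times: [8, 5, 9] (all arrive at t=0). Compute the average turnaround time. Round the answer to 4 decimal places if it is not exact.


Time quantum = 3
Execution trace:
  J1 runs 3 units, time = 3
  J2 runs 3 units, time = 6
  J3 runs 3 units, time = 9
  J1 runs 3 units, time = 12
  J2 runs 2 units, time = 14
  J3 runs 3 units, time = 17
  J1 runs 2 units, time = 19
  J3 runs 3 units, time = 22
Finish times: [19, 14, 22]
Average turnaround = 55/3 = 18.3333

18.3333


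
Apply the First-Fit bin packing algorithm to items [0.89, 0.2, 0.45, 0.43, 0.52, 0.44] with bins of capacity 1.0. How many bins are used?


Place items sequentially using First-Fit:
  Item 0.89 -> new Bin 1
  Item 0.2 -> new Bin 2
  Item 0.45 -> Bin 2 (now 0.65)
  Item 0.43 -> new Bin 3
  Item 0.52 -> Bin 3 (now 0.95)
  Item 0.44 -> new Bin 4
Total bins used = 4

4


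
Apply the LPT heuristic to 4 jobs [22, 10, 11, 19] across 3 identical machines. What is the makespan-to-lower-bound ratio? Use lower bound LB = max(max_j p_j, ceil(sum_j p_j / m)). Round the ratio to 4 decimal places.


LPT order: [22, 19, 11, 10]
Machine loads after assignment: [22, 19, 21]
LPT makespan = 22
Lower bound = max(max_job, ceil(total/3)) = max(22, 21) = 22
Ratio = 22 / 22 = 1.0

1.0


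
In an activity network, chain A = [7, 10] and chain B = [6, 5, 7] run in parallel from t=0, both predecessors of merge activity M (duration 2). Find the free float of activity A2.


ES(A2) = sum of predecessors on chain A = 7
EF(A2) = ES + duration = 7 + 10 = 17
Successor of A2 is M. ES(M) = max(sum(A), sum(B)) = max(17, 18) = 18
Free float = ES(successor) - EF(current) = 18 - 17 = 1

1


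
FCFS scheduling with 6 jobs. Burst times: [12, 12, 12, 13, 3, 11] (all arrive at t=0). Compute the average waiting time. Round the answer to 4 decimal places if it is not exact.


FCFS order (as given): [12, 12, 12, 13, 3, 11]
Waiting times:
  Job 1: wait = 0
  Job 2: wait = 12
  Job 3: wait = 24
  Job 4: wait = 36
  Job 5: wait = 49
  Job 6: wait = 52
Sum of waiting times = 173
Average waiting time = 173/6 = 28.8333

28.8333


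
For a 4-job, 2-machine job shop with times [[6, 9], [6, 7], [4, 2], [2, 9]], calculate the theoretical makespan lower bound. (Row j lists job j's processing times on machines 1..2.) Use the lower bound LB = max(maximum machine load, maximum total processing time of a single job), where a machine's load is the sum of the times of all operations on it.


Machine loads:
  Machine 1: 6 + 6 + 4 + 2 = 18
  Machine 2: 9 + 7 + 2 + 9 = 27
Max machine load = 27
Job totals:
  Job 1: 15
  Job 2: 13
  Job 3: 6
  Job 4: 11
Max job total = 15
Lower bound = max(27, 15) = 27

27


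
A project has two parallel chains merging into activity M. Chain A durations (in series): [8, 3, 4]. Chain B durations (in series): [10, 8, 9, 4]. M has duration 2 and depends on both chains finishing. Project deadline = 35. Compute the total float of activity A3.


Forward pass: ES(A3) = sum of predecessors on chain A = 11
EF = ES + duration = 11 + 4 = 15
Backward pass: LF(M) = deadline = 35; LS(M) = 35 - 2 = 33
LF(A3) = LS(M) - sum(successors on chain A) = 33 - 0 = 33
LS = LF - duration = 33 - 4 = 29
Total float = LS - ES = 29 - 11 = 18

18


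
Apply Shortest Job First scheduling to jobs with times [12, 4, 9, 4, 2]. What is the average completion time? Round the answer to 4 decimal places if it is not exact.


SJF order (ascending): [2, 4, 4, 9, 12]
Completion times:
  Job 1: burst=2, C=2
  Job 2: burst=4, C=6
  Job 3: burst=4, C=10
  Job 4: burst=9, C=19
  Job 5: burst=12, C=31
Average completion = 68/5 = 13.6

13.6


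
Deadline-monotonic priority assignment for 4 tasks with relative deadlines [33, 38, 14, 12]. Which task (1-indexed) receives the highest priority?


Sort tasks by relative deadline (ascending):
  Task 4: deadline = 12
  Task 3: deadline = 14
  Task 1: deadline = 33
  Task 2: deadline = 38
Priority order (highest first): [4, 3, 1, 2]
Highest priority task = 4

4


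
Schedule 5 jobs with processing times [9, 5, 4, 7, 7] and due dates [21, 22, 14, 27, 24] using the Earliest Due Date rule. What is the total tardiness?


Sort by due date (EDD order): [(4, 14), (9, 21), (5, 22), (7, 24), (7, 27)]
Compute completion times and tardiness:
  Job 1: p=4, d=14, C=4, tardiness=max(0,4-14)=0
  Job 2: p=9, d=21, C=13, tardiness=max(0,13-21)=0
  Job 3: p=5, d=22, C=18, tardiness=max(0,18-22)=0
  Job 4: p=7, d=24, C=25, tardiness=max(0,25-24)=1
  Job 5: p=7, d=27, C=32, tardiness=max(0,32-27)=5
Total tardiness = 6

6


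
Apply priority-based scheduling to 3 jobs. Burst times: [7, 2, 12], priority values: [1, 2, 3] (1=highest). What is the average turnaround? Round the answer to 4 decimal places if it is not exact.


Sort by priority (ascending = highest first):
Order: [(1, 7), (2, 2), (3, 12)]
Completion times:
  Priority 1, burst=7, C=7
  Priority 2, burst=2, C=9
  Priority 3, burst=12, C=21
Average turnaround = 37/3 = 12.3333

12.3333


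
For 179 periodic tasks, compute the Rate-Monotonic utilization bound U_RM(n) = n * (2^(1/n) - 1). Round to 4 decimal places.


Compute 2^(1/179) = 1.0038798378
Subtract 1: 1.0038798378 - 1 = 0.0038798378
Multiply by n: 179 * 0.0038798378 = 0.6944909662
Round to 4 dp: 0.6945

0.6945


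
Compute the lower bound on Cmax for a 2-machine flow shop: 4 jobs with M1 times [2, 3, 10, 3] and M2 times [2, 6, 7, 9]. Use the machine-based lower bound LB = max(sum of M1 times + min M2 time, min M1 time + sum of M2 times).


LB1 = sum(M1 times) + min(M2 times) = 18 + 2 = 20
LB2 = min(M1 times) + sum(M2 times) = 2 + 24 = 26
Lower bound = max(LB1, LB2) = max(20, 26) = 26

26


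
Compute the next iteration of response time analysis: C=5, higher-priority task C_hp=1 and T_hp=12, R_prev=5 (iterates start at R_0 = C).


R_next = C + ceil(R_prev / T_hp) * C_hp
ceil(5 / 12) = ceil(0.4167) = 1
Interference = 1 * 1 = 1
R_next = 5 + 1 = 6

6


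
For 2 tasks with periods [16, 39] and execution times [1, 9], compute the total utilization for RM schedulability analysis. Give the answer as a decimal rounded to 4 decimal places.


Compute individual utilizations (exact fractions):
  Task 1: C/T = 1/16 (approx. 0.0625)
  Task 2: C/T = 9/39 = 3/13 (approx. 0.2308)
Total utilization U = 1/16 + 3/13 = 61/208
Rounded to 4 decimal places: U = 0.2933
RM (Liu & Layland) bound for 2 tasks = 0.828427; compare with U = 61/208 (approx. 0.293269)
U <= bound, so schedulable by RM sufficient condition.

0.2933


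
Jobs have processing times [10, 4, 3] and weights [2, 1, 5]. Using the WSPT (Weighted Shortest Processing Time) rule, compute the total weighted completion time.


Compute p/w ratios and sort ascending (WSPT): [(3, 5), (4, 1), (10, 2)]
Compute weighted completion times:
  Job (p=3,w=5): C=3, w*C=5*3=15
  Job (p=4,w=1): C=7, w*C=1*7=7
  Job (p=10,w=2): C=17, w*C=2*17=34
Total weighted completion time = 56

56


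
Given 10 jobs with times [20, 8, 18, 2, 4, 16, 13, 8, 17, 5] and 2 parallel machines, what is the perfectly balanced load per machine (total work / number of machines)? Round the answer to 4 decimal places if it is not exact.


Total processing time = 20 + 8 + 18 + 2 + 4 + 16 + 13 + 8 + 17 + 5 = 111
Number of machines = 2
Ideal balanced load = 111 / 2 = 55.5

55.5


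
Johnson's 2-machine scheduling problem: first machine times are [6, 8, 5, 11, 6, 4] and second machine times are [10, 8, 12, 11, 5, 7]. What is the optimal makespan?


Apply Johnson's rule:
  Group 1 (a <= b): [(6, 4, 7), (3, 5, 12), (1, 6, 10), (2, 8, 8), (4, 11, 11)]
  Group 2 (a > b): [(5, 6, 5)]
Optimal job order: [6, 3, 1, 2, 4, 5]
Schedule:
  Job 6: M1 done at 4, M2 done at 11
  Job 3: M1 done at 9, M2 done at 23
  Job 1: M1 done at 15, M2 done at 33
  Job 2: M1 done at 23, M2 done at 41
  Job 4: M1 done at 34, M2 done at 52
  Job 5: M1 done at 40, M2 done at 57
Makespan = 57

57


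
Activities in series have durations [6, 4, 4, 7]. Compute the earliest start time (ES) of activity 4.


Activity 4 starts after activities 1 through 3 complete.
Predecessor durations: [6, 4, 4]
ES = 6 + 4 + 4 = 14

14


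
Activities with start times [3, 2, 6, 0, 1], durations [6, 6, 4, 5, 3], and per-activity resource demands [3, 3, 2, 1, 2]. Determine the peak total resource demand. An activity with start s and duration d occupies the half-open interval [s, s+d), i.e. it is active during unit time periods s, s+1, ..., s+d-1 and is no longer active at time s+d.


Each activity i is active on [start_i, start_i + duration_i).
Compute total resource usage per time slot:
  t=0: active resources = [1], total = 1
  t=1: active resources = [1, 2], total = 3
  t=2: active resources = [3, 1, 2], total = 6
  t=3: active resources = [3, 3, 1, 2], total = 9
  t=4: active resources = [3, 3, 1], total = 7
  t=5: active resources = [3, 3], total = 6
  t=6: active resources = [3, 3, 2], total = 8
  t=7: active resources = [3, 3, 2], total = 8
  t=8: active resources = [3, 2], total = 5
  t=9: active resources = [2], total = 2
Peak resource demand = 9

9


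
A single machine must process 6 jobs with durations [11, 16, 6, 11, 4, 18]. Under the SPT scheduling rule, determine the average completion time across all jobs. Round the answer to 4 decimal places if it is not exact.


Sort jobs by processing time (SPT order): [4, 6, 11, 11, 16, 18]
Compute completion times sequentially:
  Job 1: processing = 4, completes at 4
  Job 2: processing = 6, completes at 10
  Job 3: processing = 11, completes at 21
  Job 4: processing = 11, completes at 32
  Job 5: processing = 16, completes at 48
  Job 6: processing = 18, completes at 66
Sum of completion times = 181
Average completion time = 181/6 = 30.1667

30.1667
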